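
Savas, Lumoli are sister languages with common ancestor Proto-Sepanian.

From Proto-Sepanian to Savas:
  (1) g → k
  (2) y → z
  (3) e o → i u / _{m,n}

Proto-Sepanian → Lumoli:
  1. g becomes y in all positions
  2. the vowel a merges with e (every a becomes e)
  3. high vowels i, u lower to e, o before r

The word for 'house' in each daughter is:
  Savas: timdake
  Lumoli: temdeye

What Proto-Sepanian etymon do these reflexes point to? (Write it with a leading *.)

*temdage

Position 5: Savas has a, Lumoli has e. Savas preserves a here (none of its changes turn any other segment into a), so the proto-segment is *a.
Position 2: Savas has i, Lumoli has e. Taking the neighbouring segments as reconstructed: Savas i could go back to *e or *i; Lumoli e could go back to *a or *e — the one source consistent with every daughter is *e.
Position 6: Savas has k, Lumoli has y. Taking the neighbouring segments as reconstructed: Savas k could go back to *k or *g; Lumoli y could go back to *g or *y — the one source consistent with every daughter is *g.
Continuing position by position gives *temdage; check it forward:
Savas: *temdage > temdake > timdake  (by unconditioned shift, pre-nasal raising)
Lumoli: start from *temdage.
  rule 1 (unconditioned shift): temdage → temdaye
  rule 2 (vowel merger): temdaye → temdeye
  rule 3: no change — temdeye
  ⇒ Lumoli temdeye
Only *temdage yields all of Savas timdake, Lumoli temdeye.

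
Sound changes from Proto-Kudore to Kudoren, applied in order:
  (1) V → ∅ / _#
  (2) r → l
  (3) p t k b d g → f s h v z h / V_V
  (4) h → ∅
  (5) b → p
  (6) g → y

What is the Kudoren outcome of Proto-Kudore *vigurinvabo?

Kudoren: *vigurinvabo > vigurinvab > vigulinvab > vihulinvab > viulinvab > viulinvap  (by apocope, unconditioned shift, intervocalic lenition, h-loss, unconditioned shift)

viulinvap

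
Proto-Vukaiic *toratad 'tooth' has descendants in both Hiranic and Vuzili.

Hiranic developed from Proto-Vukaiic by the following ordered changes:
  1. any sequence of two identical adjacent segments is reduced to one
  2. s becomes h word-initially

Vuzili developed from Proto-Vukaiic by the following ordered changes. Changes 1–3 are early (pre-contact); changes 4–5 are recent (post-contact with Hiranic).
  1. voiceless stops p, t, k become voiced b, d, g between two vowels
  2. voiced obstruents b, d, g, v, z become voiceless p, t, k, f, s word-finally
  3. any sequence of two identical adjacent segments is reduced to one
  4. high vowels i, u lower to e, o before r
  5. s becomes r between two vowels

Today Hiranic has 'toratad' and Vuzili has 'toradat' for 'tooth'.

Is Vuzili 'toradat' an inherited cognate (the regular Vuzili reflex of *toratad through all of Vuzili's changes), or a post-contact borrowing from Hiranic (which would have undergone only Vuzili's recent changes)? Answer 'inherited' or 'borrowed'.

If inherited, *toratad would pass through all of Vuzili's changes:
Vuzili: *toratad
  toratad → toradad   [intervocalic voicing]
  toradad → toradat   [final devoicing]
  toradat (rule 3 does not apply)
  toradat (rule 4 does not apply)
  toradat (rule 5 does not apply)
  giving Vuzili toradat.
If borrowed from Hiranic 'toratad' after the early changes, it would undergo only the recent ones:
  rule 4 (pre-rhotic lowering): no change (toratad)
  rule 5 (rhotacism): no change (toratad)
  ⇒ as a loan: toratad
Vuzili 'toradat' matches the inherited outcome exactly, so it is an inherited cognate, not a loan.

inherited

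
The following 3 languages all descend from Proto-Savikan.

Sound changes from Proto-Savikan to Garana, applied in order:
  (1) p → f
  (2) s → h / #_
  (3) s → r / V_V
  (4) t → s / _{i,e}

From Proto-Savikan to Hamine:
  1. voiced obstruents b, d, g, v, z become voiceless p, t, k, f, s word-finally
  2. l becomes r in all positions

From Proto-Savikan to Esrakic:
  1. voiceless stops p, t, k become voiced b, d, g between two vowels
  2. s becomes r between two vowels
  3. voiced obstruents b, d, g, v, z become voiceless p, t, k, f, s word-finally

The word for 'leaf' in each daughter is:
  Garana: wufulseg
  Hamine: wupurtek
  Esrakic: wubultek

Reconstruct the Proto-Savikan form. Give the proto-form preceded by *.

Position 5: Garana has l, Hamine has r, Esrakic has l. Garana preserves l here (none of its changes turn any other segment into l), so the proto-segment is *l.
Position 8: Garana has g, Hamine has k, Esrakic has k. Garana preserves g here (none of its changes turn any other segment into g), so the proto-segment is *g.
Verify the candidate proto-form against each daughter:
Garana: *wupulteg > wufulteg > wufulseg  (by unconditioned shift, palatalisation)
Hamine: *wupulteg
  wupulteg → wupultek   [final devoicing]
  wupultek → wupurtek   [unconditioned shift]
  giving Hamine wupurtek.
Esrakic: *wupulteg > wubulteg > wubultek  (by intervocalic voicing, final devoicing)
No other proto-form is consistent with every reflex, so the reconstruction is *wupulteg.

*wupulteg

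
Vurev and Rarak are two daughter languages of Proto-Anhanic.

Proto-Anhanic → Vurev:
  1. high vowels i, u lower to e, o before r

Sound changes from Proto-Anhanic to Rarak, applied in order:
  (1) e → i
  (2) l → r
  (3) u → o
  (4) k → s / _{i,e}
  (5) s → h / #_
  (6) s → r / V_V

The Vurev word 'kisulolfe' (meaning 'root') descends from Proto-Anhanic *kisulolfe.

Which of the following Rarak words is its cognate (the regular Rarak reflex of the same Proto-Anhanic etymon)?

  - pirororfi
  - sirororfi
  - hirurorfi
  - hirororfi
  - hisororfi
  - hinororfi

hirororfi

Rarak: *kisulolfe > kisulolfi > kisurorfi > kisororfi > sisororfi > hisororfi > hirororfi  (by vowel merger, unconditioned shift, vowel merger, palatalisation, debuccalisation, rhotacism)
The other candidates each miss or misapply at least one Rarak change.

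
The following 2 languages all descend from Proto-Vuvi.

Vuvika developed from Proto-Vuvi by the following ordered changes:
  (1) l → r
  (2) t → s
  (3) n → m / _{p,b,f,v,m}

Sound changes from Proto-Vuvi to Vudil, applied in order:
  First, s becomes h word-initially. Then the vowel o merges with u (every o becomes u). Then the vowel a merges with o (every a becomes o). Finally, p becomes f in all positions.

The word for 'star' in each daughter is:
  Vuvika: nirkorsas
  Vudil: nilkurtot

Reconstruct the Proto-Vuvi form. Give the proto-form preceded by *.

*nilkortat

Position 7: Vuvika has s, Vudil has t. Vudil preserves t here (none of its changes turn any other segment into t), so the proto-segment is *t.
Position 5: Vuvika has o, Vudil has u. Vuvika preserves o here (none of its changes turn any other segment into o), so the proto-segment is *o.
Position 3: Vuvika has r, Vudil has l. Vudil preserves l here (none of its changes turn any other segment into l), so the proto-segment is *l.
This points to *nilkortat. Verify forward in each daughter:
Vuvika: *nilkortat
  nilkortat → nirkortat   [unconditioned shift]
  nirkortat → nirkorsas   [unconditioned shift]
  nirkorsas (rule 3 does not apply)
  giving Vuvika nirkorsas.
Vudil: *nilkortat > nilkurtat > nilkurtot  (by vowel merger, vowel merger)
Only *nilkortat yields all of Vuvika nirkorsas, Vudil nilkurtot.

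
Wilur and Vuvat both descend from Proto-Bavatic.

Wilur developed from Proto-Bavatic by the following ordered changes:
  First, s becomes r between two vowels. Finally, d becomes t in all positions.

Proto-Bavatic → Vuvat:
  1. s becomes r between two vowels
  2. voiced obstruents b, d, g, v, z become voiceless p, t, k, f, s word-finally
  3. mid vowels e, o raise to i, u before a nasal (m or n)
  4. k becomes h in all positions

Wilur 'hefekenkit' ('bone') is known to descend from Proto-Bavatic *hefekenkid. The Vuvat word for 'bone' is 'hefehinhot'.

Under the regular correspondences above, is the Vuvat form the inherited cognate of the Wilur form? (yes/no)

Derive the expected Vuvat reflex of *hefekenkid:
Vuvat: *hefekenkid > hefekenkit > hefekinkit > hefehinhit  (by final devoicing, pre-nasal raising, unconditioned shift)
The regular Vuvat reflex would be 'hefehinhit', but the attested form is 'hefehinhot'. The correspondence is irregular, so they are not cognates (the Vuvat form has a different source).

no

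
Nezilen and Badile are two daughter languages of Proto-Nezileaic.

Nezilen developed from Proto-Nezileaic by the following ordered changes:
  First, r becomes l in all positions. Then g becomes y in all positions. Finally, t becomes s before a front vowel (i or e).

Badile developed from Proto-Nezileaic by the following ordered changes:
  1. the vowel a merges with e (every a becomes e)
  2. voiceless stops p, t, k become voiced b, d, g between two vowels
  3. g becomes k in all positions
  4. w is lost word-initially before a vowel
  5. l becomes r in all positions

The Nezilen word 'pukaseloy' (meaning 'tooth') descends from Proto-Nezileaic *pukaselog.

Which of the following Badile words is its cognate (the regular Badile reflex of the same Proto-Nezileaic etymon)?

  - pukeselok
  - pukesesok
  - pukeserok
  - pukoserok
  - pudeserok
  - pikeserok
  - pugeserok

pukeserok

Badile: *pukaselog > pukeselog > pugeselog > pukeselok > pukeserok  (by vowel merger, intervocalic voicing, unconditioned shift, unconditioned shift)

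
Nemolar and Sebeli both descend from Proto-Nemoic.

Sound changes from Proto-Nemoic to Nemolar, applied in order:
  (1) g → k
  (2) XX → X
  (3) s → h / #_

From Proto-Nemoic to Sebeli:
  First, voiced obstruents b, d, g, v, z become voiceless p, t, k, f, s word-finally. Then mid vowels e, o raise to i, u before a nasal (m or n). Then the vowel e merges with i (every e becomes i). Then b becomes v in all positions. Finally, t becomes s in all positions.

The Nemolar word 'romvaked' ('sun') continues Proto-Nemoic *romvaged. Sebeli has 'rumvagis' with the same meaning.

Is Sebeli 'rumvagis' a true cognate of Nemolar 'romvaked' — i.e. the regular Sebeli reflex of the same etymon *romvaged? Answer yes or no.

Derive the expected Sebeli reflex of *romvaged:
Sebeli: start from *romvaged.
  rule 1 (final devoicing): romvaged → romvaget
  rule 2 (pre-nasal raising): romvaget → rumvaget
  rule 3 (vowel merger): rumvaget → rumvagit
  rule 4: no change — rumvagit
  rule 5 (unconditioned shift): rumvagit → rumvagis
  ⇒ Sebeli rumvagis
Sebeli 'rumvagis' matches the regular reflex exactly, so the pair is cognate.

yes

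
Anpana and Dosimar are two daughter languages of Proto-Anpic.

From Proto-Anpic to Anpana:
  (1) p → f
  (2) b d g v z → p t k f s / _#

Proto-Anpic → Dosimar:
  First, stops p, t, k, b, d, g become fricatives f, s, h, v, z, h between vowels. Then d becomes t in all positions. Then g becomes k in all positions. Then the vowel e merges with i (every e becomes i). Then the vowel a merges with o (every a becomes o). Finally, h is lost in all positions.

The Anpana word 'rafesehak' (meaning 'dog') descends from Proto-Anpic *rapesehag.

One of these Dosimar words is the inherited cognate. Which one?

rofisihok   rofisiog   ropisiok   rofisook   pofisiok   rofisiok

Dosimar: *rapesehag
  rapesehag → rafesehag   [intervocalic lenition]
  rafesehag (rule 2 does not apply)
  rafesehag → rafesehak   [unconditioned shift]
  rafesehak → rafisihak   [vowel merger]
  rafisihak → rofisihok   [vowel merger]
  rofisihok → rofisiok   [h-loss]
  giving Dosimar rofisiok.

rofisiok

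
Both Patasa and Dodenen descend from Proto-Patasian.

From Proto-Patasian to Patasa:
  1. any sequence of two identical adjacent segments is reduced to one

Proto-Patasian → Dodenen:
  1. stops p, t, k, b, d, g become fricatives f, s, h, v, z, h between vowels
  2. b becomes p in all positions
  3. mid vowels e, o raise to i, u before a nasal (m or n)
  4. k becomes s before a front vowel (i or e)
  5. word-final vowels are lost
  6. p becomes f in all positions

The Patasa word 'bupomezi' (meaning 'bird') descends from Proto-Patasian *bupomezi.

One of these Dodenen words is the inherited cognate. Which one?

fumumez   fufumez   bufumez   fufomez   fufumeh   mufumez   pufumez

Dodenen: start from *bupomezi.
  rule 1 (intervocalic lenition): bupomezi → bufomezi
  rule 2 (unconditioned shift): bufomezi → pufomezi
  rule 3 (pre-nasal raising): pufomezi → pufumezi
  rule 4: no change — pufumezi
  rule 5 (apocope): pufumezi → pufumez
  rule 6 (unconditioned shift): pufumez → fufumez
  ⇒ Dodenen fufumez
Only 'fufumez' matches the regular Dodenen development of *bupomezi.

fufumez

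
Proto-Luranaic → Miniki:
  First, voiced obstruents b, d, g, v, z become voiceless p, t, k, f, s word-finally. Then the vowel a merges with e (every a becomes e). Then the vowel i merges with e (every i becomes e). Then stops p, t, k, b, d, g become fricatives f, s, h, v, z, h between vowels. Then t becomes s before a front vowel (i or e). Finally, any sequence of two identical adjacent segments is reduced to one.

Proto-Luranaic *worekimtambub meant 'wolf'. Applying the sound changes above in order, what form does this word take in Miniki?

worehemsembup

Miniki: *worekimtambub
  worekimtambub → worekimtambup   [final devoicing]
  worekimtambup → worekimtembup   [vowel merger]
  worekimtembup → worekemtembup   [vowel merger]
  worekemtembup → worehemtembup   [intervocalic lenition]
  worehemtembup → worehemsembup   [palatalisation]
  worehemsembup (rule 6 does not apply)
  giving Miniki worehemsembup.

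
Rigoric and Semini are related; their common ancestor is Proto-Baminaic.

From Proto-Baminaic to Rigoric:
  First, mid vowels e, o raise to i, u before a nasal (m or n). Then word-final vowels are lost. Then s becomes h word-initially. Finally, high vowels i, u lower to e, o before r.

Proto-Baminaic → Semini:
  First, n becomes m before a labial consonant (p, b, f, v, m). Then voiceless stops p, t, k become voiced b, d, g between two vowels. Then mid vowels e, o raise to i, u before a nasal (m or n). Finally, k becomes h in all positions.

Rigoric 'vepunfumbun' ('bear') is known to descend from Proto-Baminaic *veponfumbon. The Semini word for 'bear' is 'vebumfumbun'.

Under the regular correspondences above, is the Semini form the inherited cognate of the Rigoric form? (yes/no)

yes

Derive the expected Semini reflex of *veponfumbon:
Semini: *veponfumbon
  veponfumbon → vepomfumbon   [nasal place assimilation]
  vepomfumbon → vebomfumbon   [intervocalic voicing]
  vebomfumbon → vebumfumbun   [pre-nasal raising]
  vebumfumbun (rule 4 does not apply)
  giving Semini vebumfumbun.
Semini 'vebumfumbun' matches the regular reflex exactly, so the pair is cognate.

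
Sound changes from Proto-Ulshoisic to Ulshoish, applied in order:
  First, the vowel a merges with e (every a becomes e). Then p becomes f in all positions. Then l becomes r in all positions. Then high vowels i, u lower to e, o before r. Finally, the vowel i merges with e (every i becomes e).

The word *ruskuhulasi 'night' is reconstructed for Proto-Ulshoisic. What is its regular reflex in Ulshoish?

Ulshoish: *ruskuhulasi > ruskuhulesi > ruskuhuresi > ruskuhoresi > ruskuhorese  (by vowel merger, unconditioned shift, pre-rhotic lowering, vowel merger)

ruskuhorese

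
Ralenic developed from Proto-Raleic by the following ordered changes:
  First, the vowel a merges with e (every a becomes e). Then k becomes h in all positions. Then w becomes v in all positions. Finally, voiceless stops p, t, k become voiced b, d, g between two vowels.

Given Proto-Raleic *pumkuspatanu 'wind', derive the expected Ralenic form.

pumhuspedenu

Ralenic: *pumkuspatanu
  pumkuspatanu → pumkuspetenu   [vowel merger]
  pumkuspetenu → pumhuspetenu   [unconditioned shift]
  pumhuspetenu (rule 3 does not apply)
  pumhuspetenu → pumhuspedenu   [intervocalic voicing]
  giving Ralenic pumhuspedenu.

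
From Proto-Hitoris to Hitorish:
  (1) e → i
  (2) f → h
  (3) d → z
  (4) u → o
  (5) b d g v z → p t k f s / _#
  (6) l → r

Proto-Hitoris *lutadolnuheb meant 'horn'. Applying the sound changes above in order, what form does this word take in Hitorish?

rotazornohip

Hitorish: *lutadolnuheb > lutadolnuhib > lutazolnuhib > lotazolnohib > lotazolnohip > rotazornohip  (by vowel merger, unconditioned shift, vowel merger, final devoicing, unconditioned shift)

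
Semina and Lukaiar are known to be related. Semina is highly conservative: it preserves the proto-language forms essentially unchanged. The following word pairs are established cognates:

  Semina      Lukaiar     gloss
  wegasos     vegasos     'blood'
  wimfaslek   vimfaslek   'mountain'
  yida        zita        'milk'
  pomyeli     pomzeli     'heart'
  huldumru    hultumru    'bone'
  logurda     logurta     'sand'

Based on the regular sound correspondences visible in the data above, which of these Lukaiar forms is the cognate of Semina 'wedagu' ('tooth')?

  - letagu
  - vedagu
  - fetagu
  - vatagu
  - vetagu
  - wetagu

vetagu

wegasos ~ vegasos — Semina w corresponds to Lukaiar v word-initially before a front vowel.
yida ~ zita — Semina d corresponds to Lukaiar t between vowels (before a back vowel).
Applying these to Semina 'wedagu':
  wedagu → vedagu   (w→v word-initially before a front vowel)
  vedagu → vetagu   (d→t between vowels (before a back vowel))
So the Lukaiar cognate is 'vetagu'.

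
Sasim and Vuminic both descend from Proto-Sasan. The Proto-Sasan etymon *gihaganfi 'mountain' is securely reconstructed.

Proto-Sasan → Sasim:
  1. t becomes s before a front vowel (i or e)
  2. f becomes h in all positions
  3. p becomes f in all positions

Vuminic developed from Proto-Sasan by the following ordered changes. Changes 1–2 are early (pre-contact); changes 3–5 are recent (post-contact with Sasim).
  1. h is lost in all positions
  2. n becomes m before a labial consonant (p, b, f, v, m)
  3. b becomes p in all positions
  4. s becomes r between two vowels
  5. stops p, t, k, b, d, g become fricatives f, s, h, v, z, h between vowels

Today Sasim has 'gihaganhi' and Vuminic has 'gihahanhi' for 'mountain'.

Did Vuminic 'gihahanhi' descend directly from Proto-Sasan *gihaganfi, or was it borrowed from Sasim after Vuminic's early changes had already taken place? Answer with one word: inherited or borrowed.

borrowed

If inherited, *gihaganfi would pass through all of Vuminic's changes:
Vuminic: *gihaganfi > giaganfi > giagamfi > giahamfi  (by h-loss, nasal place assimilation, intervocalic lenition)
If borrowed from Sasim 'gihaganhi' after the early changes, it would undergo only the recent ones:
  rule 3 (unconditioned shift): no change (gihaganhi)
  rule 4 (rhotacism): no change (gihaganhi)
  rule 5 (intervocalic lenition): gihaganhi → gihahanhi
  ⇒ as a loan: gihahanhi
Vuminic 'gihahanhi' matches the loan outcome 'gihahanhi', not the inherited 'giahamfi' — it skipped the early Vuminic changes, so it was borrowed from Sasim.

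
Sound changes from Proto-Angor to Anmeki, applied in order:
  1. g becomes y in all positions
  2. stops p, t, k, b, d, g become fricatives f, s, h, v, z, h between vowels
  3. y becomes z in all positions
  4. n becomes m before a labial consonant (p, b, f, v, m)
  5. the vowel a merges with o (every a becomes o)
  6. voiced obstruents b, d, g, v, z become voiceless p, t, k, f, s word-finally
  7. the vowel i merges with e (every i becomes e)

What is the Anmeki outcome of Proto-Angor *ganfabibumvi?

Anmeki: *ganfabibumvi
  ganfabibumvi → yanfabibumvi   [unconditioned shift]
  yanfabibumvi → yanfavivumvi   [intervocalic lenition]
  yanfavivumvi → zanfavivumvi   [unconditioned shift]
  zanfavivumvi → zamfavivumvi   [nasal place assimilation]
  zamfavivumvi → zomfovivumvi   [vowel merger]
  zomfovivumvi (rule 6 does not apply)
  zomfovivumvi → zomfovevumve   [vowel merger]
  giving Anmeki zomfovevumve.

zomfovevumve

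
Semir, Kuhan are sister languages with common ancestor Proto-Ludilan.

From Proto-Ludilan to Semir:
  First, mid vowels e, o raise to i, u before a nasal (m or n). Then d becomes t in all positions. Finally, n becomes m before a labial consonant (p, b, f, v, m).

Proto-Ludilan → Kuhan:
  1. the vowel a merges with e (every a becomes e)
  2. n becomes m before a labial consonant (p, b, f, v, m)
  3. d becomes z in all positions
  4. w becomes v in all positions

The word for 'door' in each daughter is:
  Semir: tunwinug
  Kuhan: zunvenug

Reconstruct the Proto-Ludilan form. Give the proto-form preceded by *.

*dunwenug

Position 4: Semir has w, Kuhan has v. Semir preserves w here (none of its changes turn any other segment into w), so the proto-segment is *w.
Position 1: Semir has t, Kuhan has z. Taking the neighbouring segments as reconstructed: Semir t could go back to *t or *d; Kuhan z could go back to *d or *z — the one source consistent with every daughter is *d.
Verify the candidate proto-form against each daughter:
Semir: *dunwenug > dunwinug > tunwinug  (by pre-nasal raising, unconditioned shift)
Kuhan: *dunwenug > zunwenug > zunvenug  (by unconditioned shift, unconditioned shift)
*dunwenug is the unique common source.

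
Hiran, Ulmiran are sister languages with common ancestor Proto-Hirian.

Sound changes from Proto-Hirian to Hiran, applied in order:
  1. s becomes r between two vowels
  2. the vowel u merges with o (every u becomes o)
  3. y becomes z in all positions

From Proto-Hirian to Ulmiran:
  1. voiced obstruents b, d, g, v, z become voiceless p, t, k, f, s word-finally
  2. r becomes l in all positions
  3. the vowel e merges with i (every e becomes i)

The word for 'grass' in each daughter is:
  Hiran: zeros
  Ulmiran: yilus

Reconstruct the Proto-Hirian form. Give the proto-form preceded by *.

Position 1: Hiran has z, Ulmiran has y. Ulmiran preserves y here (none of its changes turn any other segment into y), so the proto-segment is *y.
Position 2: Hiran has e, Ulmiran has i. Hiran preserves e here (none of its changes turn any other segment into e), so the proto-segment is *e.
This points to *yerus. Verify forward in each daughter:
Hiran: start from *yerus.
  rule 1: no change — yerus
  rule 2 (vowel merger): yerus → yeros
  rule 3 (unconditioned shift): yeros → zeros
  ⇒ Hiran zeros
Ulmiran: start from *yerus.
  rule 1: no change — yerus
  rule 2 (unconditioned shift): yerus → yelus
  rule 3 (vowel merger): yelus → yilus
  ⇒ Ulmiran yilus
Only *yerus yields all of Hiran zeros, Ulmiran yilus.

*yerus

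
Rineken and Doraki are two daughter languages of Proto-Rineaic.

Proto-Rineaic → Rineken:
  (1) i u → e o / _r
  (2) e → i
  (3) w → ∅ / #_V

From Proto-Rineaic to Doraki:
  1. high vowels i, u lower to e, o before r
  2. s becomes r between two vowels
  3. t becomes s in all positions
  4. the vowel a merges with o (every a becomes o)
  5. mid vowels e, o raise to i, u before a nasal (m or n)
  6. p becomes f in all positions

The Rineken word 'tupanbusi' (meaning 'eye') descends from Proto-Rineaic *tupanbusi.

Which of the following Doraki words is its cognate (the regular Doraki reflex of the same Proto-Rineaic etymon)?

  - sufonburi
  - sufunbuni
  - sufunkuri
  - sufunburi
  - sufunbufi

Doraki: *tupanbusi > tupanburi > supanburi > suponburi > supunburi > sufunburi  (by rhotacism, unconditioned shift, vowel merger, pre-nasal raising, unconditioned shift)
The other candidates each miss or misapply at least one Doraki change.

sufunburi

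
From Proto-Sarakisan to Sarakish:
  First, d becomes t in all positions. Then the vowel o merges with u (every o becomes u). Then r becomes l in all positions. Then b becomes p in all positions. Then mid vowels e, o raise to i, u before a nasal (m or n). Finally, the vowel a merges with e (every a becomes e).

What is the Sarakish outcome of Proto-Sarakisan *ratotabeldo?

Sarakish: *ratotabeldo > ratotabelto > ratutabeltu > latutabeltu > latutapeltu > letutepeltu  (by unconditioned shift, vowel merger, unconditioned shift, unconditioned shift, vowel merger)

letutepeltu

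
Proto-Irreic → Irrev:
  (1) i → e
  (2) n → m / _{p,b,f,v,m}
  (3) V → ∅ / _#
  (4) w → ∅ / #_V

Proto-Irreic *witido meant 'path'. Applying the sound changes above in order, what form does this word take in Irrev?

Irrev: *witido
  witido → wetedo   [vowel merger]
  wetedo (rule 2 does not apply)
  wetedo → weted   [apocope]
  weted → eted   [glide loss]
  giving Irrev eted.

eted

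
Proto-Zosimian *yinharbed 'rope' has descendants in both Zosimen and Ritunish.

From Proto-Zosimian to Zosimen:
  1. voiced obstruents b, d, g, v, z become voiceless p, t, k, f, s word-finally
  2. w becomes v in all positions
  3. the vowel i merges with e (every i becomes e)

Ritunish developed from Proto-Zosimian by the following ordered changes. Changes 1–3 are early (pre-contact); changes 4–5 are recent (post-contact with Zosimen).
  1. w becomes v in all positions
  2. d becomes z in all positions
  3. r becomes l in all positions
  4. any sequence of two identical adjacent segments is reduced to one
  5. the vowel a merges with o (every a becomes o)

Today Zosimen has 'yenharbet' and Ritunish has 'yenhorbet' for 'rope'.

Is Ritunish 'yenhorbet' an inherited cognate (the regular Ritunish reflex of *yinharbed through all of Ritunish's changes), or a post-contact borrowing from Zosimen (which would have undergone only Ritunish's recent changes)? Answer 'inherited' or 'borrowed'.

borrowed

If inherited, *yinharbed would pass through all of Ritunish's changes:
Ritunish: *yinharbed
  yinharbed (rule 1 does not apply)
  yinharbed → yinharbez   [unconditioned shift]
  yinharbez → yinhalbez   [unconditioned shift]
  yinhalbez (rule 4 does not apply)
  yinhalbez → yinholbez   [vowel merger]
  giving Ritunish yinholbez.
If borrowed from Zosimen 'yenharbet' after the early changes, it would undergo only the recent ones:
  rule 4 (degemination): no change (yenharbet)
  rule 5 (vowel merger): yenharbet → yenhorbet
  ⇒ as a loan: yenhorbet
Ritunish 'yenhorbet' matches the loan outcome 'yenhorbet', not the inherited 'yinholbez' — it skipped the early Ritunish changes, so it was borrowed from Zosimen.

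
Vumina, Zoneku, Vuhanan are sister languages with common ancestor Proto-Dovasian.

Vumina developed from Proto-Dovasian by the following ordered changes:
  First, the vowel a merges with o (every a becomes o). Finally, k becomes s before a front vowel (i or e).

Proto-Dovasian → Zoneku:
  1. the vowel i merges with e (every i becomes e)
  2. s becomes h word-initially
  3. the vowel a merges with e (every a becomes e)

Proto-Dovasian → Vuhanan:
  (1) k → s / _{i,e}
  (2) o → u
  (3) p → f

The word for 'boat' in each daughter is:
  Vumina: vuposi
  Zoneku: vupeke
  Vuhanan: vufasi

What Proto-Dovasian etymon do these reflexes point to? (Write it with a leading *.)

*vupaki

Position 6: Vumina has i, Zoneku has e, Vuhanan has i. Vumina preserves i here (none of its changes turn any other segment into i), so the proto-segment is *i.
Position 3: Vumina has p, Zoneku has p, Vuhanan has f. Vumina preserves p here (none of its changes turn any other segment into p), so the proto-segment is *p.
Continuing position by position gives *vupaki; check it forward:
Vumina: *vupaki > vupoki > vuposi  (by vowel merger, palatalisation)
Zoneku: *vupaki > vupake > vupeke  (by vowel merger, vowel merger)
Vuhanan: *vupaki
  vupaki → vupasi   [palatalisation]
  vupasi (rule 2 does not apply)
  vupasi → vufasi   [unconditioned shift]
  giving Vuhanan vufasi.
*vupaki is the unique common source.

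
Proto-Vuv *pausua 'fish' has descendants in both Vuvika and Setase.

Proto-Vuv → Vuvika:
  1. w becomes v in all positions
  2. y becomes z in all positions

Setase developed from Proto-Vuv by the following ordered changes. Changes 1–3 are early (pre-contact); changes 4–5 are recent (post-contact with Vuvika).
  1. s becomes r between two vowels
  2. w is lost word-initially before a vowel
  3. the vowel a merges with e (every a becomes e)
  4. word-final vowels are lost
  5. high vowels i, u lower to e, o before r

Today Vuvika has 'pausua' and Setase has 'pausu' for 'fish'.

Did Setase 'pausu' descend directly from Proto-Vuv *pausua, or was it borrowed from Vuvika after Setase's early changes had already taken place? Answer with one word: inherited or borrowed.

If inherited, *pausua would pass through all of Setase's changes:
Setase: *pausua > paurua > peurue > peuru > peoru  (by rhotacism, vowel merger, apocope, pre-rhotic lowering)
If borrowed from Vuvika 'pausua' after the early changes, it would undergo only the recent ones:
  rule 4 (apocope): pausua → pausu
  rule 5 (pre-rhotic lowering): no change (pausu)
  ⇒ as a loan: pausu
Setase 'pausu' matches the loan outcome 'pausu', not the inherited 'peoru' — it skipped the early Setase changes, so it was borrowed from Vuvika.

borrowed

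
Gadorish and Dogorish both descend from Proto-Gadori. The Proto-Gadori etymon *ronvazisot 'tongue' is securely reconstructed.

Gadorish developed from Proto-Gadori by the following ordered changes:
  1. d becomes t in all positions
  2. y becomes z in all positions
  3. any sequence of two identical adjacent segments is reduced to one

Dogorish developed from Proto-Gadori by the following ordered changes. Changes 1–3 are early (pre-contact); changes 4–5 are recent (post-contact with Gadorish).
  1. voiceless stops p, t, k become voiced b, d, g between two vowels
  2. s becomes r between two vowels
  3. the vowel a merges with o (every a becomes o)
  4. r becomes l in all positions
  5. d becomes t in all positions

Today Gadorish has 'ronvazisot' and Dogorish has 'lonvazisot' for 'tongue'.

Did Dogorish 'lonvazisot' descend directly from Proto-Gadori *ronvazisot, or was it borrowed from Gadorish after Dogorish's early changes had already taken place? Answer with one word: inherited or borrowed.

borrowed

If inherited, *ronvazisot would pass through all of Dogorish's changes:
Dogorish: *ronvazisot > ronvazirot > ronvozirot > lonvozilot  (by rhotacism, vowel merger, unconditioned shift)
If borrowed from Gadorish 'ronvazisot' after the early changes, it would undergo only the recent ones:
  rule 4 (unconditioned shift): ronvazisot → lonvazisot
  rule 5 (unconditioned shift): no change (lonvazisot)
  ⇒ as a loan: lonvazisot
Dogorish 'lonvazisot' matches the loan outcome 'lonvazisot', not the inherited 'lonvozilot' — it skipped the early Dogorish changes, so it was borrowed from Gadorish.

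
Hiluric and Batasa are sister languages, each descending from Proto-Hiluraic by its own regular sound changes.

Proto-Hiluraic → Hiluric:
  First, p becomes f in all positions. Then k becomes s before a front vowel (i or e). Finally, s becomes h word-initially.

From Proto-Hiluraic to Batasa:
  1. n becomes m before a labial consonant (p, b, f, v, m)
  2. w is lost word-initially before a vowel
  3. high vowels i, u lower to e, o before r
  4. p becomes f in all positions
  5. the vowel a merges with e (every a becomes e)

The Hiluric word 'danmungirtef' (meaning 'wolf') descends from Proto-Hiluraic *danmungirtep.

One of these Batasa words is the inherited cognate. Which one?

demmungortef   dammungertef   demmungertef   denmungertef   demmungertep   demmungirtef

demmungertef

Batasa: *danmungirtep
  danmungirtep → dammungirtep   [nasal place assimilation]
  dammungirtep (rule 2 does not apply)
  dammungirtep → dammungertep   [pre-rhotic lowering]
  dammungertep → dammungertef   [unconditioned shift]
  dammungertef → demmungertef   [vowel merger]
  giving Batasa demmungertef.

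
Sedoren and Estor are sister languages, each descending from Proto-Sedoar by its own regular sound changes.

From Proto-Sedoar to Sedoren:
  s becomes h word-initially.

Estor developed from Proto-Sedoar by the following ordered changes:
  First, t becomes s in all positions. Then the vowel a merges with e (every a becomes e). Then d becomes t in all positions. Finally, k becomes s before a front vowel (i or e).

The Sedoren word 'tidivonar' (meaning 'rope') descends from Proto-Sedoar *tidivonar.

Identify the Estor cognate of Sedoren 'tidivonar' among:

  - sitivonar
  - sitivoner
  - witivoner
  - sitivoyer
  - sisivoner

Estor: *tidivonar
  tidivonar → sidivonar   [unconditioned shift]
  sidivonar → sidivoner   [vowel merger]
  sidivoner → sitivoner   [unconditioned shift]
  sitivoner (rule 4 does not apply)
  giving Estor sitivoner.
Among the options, 'sitivoner' alone shows every Estor change applied in order.

sitivoner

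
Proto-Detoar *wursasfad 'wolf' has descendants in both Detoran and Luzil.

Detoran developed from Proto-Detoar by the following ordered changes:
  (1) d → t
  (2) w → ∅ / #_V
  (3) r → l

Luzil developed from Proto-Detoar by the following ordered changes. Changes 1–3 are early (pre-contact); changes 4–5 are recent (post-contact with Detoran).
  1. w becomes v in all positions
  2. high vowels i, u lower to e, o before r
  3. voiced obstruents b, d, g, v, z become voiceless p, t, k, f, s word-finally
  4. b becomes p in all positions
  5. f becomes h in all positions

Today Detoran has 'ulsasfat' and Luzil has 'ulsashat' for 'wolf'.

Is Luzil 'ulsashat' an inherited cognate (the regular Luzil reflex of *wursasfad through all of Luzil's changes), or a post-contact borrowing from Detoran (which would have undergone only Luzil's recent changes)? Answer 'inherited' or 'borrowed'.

If inherited, *wursasfad would pass through all of Luzil's changes:
Luzil: *wursasfad > vursasfad > vorsasfad > vorsasfat > vorsashat  (by unconditioned shift, pre-rhotic lowering, final devoicing, unconditioned shift)
If borrowed from Detoran 'ulsasfat' after the early changes, it would undergo only the recent ones:
  rule 4 (unconditioned shift): no change (ulsasfat)
  rule 5 (unconditioned shift): ulsasfat → ulsashat
  ⇒ as a loan: ulsashat
Luzil 'ulsashat' matches the loan outcome 'ulsashat', not the inherited 'vorsashat' — it skipped the early Luzil changes, so it was borrowed from Detoran.

borrowed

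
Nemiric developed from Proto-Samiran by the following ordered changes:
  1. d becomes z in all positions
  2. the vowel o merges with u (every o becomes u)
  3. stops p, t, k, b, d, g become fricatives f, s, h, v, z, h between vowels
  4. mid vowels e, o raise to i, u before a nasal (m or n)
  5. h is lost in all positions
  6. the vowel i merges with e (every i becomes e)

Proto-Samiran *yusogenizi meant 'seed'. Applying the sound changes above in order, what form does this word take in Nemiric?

Nemiric: start from *yusogenizi.
  rule 1: no change — yusogenizi
  rule 2 (vowel merger): yusogenizi → yusugenizi
  rule 3 (intervocalic lenition): yusugenizi → yusuhenizi
  rule 4 (pre-nasal raising): yusuhenizi → yusuhinizi
  rule 5 (h-loss): yusuhinizi → yusuinizi
  rule 6 (vowel merger): yusuinizi → yusueneze
  ⇒ Nemiric yusueneze

yusueneze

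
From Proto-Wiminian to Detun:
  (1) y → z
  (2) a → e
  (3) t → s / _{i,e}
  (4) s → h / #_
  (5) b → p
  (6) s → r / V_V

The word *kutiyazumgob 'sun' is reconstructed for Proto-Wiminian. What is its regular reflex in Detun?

kurizezumgop

Detun: *kutiyazumgob
  kutiyazumgob → kutizazumgob   [unconditioned shift]
  kutizazumgob → kutizezumgob   [vowel merger]
  kutizezumgob → kusizezumgob   [palatalisation]
  kusizezumgob (rule 4 does not apply)
  kusizezumgob → kusizezumgop   [unconditioned shift]
  kusizezumgop → kurizezumgop   [rhotacism]
  giving Detun kurizezumgop.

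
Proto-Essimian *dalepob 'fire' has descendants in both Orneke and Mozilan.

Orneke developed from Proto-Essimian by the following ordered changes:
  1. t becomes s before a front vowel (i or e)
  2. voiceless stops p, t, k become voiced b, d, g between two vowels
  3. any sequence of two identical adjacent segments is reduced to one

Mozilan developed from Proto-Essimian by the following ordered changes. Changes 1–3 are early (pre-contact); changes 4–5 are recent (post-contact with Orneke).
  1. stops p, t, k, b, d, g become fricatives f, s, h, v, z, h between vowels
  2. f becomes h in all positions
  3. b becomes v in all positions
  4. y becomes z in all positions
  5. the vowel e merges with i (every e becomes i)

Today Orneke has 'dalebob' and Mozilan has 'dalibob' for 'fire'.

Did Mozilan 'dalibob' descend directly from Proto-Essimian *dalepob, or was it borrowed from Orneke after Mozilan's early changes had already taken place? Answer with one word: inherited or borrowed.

borrowed

If inherited, *dalepob would pass through all of Mozilan's changes:
Mozilan: *dalepob > dalefob > dalehob > dalehov > dalihov  (by intervocalic lenition, unconditioned shift, unconditioned shift, vowel merger)
If borrowed from Orneke 'dalebob' after the early changes, it would undergo only the recent ones:
  rule 4 (unconditioned shift): no change (dalebob)
  rule 5 (vowel merger): dalebob → dalibob
  ⇒ as a loan: dalibob
Mozilan 'dalibob' matches the loan outcome 'dalibob', not the inherited 'dalihov' — it skipped the early Mozilan changes, so it was borrowed from Orneke.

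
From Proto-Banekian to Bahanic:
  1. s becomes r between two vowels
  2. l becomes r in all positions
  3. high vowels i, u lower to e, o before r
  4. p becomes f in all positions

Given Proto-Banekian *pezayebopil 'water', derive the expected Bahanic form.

Bahanic: start from *pezayebopil.
  rule 1: no change — pezayebopil
  rule 2 (unconditioned shift): pezayebopil → pezayebopir
  rule 3 (pre-rhotic lowering): pezayebopir → pezayeboper
  rule 4 (unconditioned shift): pezayeboper → fezayebofer
  ⇒ Bahanic fezayebofer

fezayebofer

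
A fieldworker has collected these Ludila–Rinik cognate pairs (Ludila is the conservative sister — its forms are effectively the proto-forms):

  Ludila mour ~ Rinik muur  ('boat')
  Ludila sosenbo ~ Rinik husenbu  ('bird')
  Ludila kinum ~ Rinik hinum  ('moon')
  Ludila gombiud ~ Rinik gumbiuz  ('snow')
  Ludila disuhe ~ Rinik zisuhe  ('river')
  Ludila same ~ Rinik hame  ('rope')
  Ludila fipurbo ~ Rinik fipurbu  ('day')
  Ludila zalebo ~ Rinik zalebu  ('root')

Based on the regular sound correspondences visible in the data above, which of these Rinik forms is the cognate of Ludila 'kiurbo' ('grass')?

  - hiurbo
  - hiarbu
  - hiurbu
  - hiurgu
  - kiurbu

kinum ~ hinum — Ludila k corresponds to Rinik h word-initially before a front vowel.
sosenbo ~ husenbu, fipurbo ~ fipurbu — Ludila o corresponds to Rinik u word-finally.
Applying these to Ludila 'kiurbo':
  kiurbo → hiurbo   (k→h word-initially before a front vowel)
  hiurbo → hiurbu   (o→u word-finally)
So the Rinik cognate is 'hiurbu'.

hiurbu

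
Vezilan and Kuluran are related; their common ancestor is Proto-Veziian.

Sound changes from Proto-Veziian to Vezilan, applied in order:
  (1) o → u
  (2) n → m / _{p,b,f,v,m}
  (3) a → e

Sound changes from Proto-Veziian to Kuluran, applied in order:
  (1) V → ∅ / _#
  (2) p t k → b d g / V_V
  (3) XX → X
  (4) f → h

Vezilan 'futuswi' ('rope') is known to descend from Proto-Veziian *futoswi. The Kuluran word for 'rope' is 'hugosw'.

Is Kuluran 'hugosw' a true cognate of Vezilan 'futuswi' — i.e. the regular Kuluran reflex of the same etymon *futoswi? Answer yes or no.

no

Derive the expected Kuluran reflex of *futoswi:
Kuluran: start from *futoswi.
  rule 1 (apocope): futoswi → futosw
  rule 2 (intervocalic voicing): futosw → fudosw
  rule 3: no change — fudosw
  rule 4 (unconditioned shift): fudosw → hudosw
  ⇒ Kuluran hudosw
The regular Kuluran reflex would be 'hudosw', but the attested form is 'hugosw'. The correspondence is irregular, so they are not cognates (the Kuluran form has a different source).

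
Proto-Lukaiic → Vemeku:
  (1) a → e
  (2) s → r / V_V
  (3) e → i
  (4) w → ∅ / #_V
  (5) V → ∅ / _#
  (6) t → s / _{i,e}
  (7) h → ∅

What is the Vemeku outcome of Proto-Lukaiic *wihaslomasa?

iislomir

Vemeku: start from *wihaslomasa.
  rule 1 (vowel merger): wihaslomasa → wiheslomese
  rule 2 (rhotacism): wiheslomese → wiheslomere
  rule 3 (vowel merger): wiheslomere → wihislomiri
  rule 4 (glide loss): wihislomiri → ihislomiri
  rule 5 (apocope): ihislomiri → ihislomir
  rule 6: no change — ihislomir
  rule 7 (h-loss): ihislomir → iislomir
  ⇒ Vemeku iislomir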